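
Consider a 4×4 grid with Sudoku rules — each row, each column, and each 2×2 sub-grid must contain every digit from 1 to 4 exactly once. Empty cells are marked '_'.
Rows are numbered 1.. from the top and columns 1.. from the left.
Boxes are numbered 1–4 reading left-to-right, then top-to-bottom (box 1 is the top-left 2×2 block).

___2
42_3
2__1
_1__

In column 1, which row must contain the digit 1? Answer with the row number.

1

Consider where 1 can go in column 1.
row 4, column 1 is out (row 4 already has a 1).
So the only cell in column 1 that can hold 1 is row 1, column 1.
That is row 1.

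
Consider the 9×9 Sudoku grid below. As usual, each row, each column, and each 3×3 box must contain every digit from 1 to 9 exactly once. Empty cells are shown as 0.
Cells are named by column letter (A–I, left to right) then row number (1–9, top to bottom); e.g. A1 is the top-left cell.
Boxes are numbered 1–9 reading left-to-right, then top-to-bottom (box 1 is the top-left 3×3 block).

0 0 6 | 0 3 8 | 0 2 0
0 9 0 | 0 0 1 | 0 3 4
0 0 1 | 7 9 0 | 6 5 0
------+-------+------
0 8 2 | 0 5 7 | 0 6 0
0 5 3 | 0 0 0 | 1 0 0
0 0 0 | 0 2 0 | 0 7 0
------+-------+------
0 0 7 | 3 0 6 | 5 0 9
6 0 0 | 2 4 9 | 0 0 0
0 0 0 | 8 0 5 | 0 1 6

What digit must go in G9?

Cell G9 itself could take any of {2, 3, 4, 7} by direct elimination.
Consider where 2 can go in column G.
G1 is out (row 1 already has a 2).
G2 is out (box 3 already has a 2).
G4 is out (row 4 already has a 2).
G6 is out (row 6 already has a 2).
G8 is out (row 8 already has a 2).
So the only cell in column G that can hold 2 is G9.
Therefore G9 = 2.

2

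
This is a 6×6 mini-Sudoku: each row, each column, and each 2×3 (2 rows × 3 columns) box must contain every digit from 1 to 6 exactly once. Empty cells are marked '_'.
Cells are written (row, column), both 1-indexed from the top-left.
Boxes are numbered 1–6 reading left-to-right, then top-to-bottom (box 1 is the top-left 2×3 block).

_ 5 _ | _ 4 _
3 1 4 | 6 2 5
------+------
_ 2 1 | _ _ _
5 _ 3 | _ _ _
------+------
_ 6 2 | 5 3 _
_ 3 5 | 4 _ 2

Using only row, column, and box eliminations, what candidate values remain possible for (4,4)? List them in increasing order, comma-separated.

Row 4 already contains {3, 5}.
Column 4 already contains {4, 5, 6}.
Its 2×3 block (box 4) already contains {}.
Removing those from 1–6 leaves {1, 2} as the candidates for (4,4).

1,2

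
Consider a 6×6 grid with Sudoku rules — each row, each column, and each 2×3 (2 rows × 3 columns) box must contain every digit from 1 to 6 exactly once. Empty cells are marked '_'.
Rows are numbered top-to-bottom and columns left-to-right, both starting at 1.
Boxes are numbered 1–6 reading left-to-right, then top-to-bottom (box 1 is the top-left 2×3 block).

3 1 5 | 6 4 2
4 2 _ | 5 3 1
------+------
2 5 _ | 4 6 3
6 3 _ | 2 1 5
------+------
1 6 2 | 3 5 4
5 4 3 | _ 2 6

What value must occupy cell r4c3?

4

Row 4 already contains {1, 2, 3, 5, 6}.
Column 3 already contains {2, 3, 5}.
Its 2×3 block (box 3) already contains {2, 3, 5, 6}.
The only value from 1–6 not eliminated is 4, so r4c3 = 4.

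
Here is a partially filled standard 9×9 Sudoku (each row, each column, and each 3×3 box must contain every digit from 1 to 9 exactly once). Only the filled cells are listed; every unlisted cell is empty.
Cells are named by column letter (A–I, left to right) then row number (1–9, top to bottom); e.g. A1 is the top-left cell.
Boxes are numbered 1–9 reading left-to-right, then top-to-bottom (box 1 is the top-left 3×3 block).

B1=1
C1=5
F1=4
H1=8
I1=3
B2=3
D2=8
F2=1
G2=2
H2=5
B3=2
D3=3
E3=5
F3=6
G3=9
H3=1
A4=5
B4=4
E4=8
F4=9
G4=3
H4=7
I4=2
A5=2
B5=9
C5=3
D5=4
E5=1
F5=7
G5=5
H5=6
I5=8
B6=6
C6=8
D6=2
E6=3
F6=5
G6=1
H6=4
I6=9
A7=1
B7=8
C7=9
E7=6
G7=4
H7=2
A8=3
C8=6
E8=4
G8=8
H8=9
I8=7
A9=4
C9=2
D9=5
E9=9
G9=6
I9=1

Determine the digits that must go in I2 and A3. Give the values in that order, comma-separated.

6,8

For I2:
  Consider where 6 can go in column I.
  I3 is out (row 3 already has a 6).
  I7 is out (row 7 already has a 6).
  So the only cell in column I that can hold 6 is I2.
  So I2 = 6.
For A3:
  Consider where 8 can go in column A.
  A1 is out (row 1 already has a 8).
  A2 is out (row 2 already has a 8).
  A6 is out (row 6 already has a 8).
  So the only cell in column A that can hold 8 is A3.
  So A3 = 8.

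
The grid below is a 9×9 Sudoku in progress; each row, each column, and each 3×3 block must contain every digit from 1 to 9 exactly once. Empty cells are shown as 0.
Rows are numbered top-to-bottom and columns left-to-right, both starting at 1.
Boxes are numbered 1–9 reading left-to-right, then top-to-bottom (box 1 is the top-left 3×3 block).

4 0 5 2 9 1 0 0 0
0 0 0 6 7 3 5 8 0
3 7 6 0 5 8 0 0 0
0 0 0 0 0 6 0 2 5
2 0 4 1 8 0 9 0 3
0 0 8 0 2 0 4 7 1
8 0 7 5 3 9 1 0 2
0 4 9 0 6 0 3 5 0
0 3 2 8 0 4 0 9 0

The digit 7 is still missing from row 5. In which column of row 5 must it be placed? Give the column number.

6

Consider where 7 can go in row 5.
R5C2 is out (column 2 already has a 7).
R5C8 is out (column 8 already has a 7).
So the only cell in row 5 that can hold 7 is R5C6.
That is column 6.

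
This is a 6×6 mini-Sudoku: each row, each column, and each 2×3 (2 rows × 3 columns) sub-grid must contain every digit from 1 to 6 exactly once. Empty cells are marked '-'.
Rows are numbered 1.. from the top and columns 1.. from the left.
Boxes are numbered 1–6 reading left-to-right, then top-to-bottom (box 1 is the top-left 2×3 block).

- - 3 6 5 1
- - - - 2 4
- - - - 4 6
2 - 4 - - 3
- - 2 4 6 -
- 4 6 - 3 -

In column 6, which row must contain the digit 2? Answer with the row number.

Consider where 2 can go in column 6.
row 5, column 6 is out (row 5 already has a 2).
So the only cell in column 6 that can hold 2 is row 6, column 6.
That is row 6.

6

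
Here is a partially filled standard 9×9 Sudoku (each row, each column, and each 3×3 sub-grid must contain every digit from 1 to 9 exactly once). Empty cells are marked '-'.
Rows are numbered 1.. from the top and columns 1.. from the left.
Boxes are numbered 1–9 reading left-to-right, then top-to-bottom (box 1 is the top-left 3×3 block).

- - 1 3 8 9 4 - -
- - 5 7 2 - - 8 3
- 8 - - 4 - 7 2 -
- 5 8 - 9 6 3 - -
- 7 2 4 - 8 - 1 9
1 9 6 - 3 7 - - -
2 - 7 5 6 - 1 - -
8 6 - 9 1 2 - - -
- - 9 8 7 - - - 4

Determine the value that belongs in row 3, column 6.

5

Cell row 3, column 6 itself could take any of {1, 5} by direct elimination.
Consider where 5 can go in box 2.
row 2, column 6 is out (row 2 already has a 5).
row 3, column 4 is out (column 4 already has a 5).
So the only cell in box 2 that can hold 5 is row 3, column 6.
Therefore row 3, column 6 = 5.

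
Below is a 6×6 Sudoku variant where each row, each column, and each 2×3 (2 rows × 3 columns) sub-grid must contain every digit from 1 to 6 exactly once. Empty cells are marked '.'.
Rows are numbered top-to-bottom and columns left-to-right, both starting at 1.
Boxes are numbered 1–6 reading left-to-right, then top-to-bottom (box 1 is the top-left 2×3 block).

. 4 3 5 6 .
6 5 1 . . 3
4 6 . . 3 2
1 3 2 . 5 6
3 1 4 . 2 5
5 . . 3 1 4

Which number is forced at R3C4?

Row 3 already contains {2, 3, 4, 6}.
Column 4 already contains {3, 5}.
Its 2×3 block (box 4) already contains {2, 3, 5, 6}.
The only value from 1–6 not eliminated is 1, so R3C4 = 1.

1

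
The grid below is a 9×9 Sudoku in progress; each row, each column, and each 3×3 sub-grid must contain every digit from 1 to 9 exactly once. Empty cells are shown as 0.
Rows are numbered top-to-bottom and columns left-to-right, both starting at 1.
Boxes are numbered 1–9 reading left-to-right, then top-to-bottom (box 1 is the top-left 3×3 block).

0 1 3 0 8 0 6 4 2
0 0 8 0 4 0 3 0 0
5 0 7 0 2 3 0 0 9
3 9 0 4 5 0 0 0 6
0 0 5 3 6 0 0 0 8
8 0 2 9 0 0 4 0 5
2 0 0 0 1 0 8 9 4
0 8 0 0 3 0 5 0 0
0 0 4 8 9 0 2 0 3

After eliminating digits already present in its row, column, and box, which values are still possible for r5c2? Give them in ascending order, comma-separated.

Row 5 already contains {3, 5, 6, 8}.
Column 2 already contains {1, 8, 9}.
Its 3×3 block (box 4) already contains {2, 3, 5, 8, 9}.
Removing those from 1–9 leaves {4, 7} as the candidates for r5c2.

4,7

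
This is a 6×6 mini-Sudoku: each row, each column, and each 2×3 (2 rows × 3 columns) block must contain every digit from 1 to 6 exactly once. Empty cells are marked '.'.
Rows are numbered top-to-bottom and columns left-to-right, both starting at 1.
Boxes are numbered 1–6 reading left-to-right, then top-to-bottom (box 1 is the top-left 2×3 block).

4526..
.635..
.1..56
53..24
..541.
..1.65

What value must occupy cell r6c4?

2

Cell r6c4 itself could take any of {2, 3} by direct elimination.
Consider where 2 can go in column 4.
r3c4 is out (box 4 already has a 2).
r4c4 is out (row 4 already has a 2).
So the only cell in column 4 that can hold 2 is r6c4.
Therefore r6c4 = 2.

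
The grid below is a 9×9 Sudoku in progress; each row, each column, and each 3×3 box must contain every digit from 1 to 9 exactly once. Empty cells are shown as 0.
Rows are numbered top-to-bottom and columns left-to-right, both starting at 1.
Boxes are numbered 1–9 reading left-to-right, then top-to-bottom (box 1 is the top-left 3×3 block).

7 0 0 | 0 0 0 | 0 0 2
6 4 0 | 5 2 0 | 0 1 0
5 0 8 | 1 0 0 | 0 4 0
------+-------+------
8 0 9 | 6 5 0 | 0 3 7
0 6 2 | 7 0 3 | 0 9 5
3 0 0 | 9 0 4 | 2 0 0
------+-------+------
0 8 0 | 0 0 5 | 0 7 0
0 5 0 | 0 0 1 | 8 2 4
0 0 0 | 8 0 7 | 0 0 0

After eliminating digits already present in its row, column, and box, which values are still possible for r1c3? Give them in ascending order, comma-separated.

1,3

Row 1 already contains {2, 7}.
Column 3 already contains {2, 8, 9}.
Its 3×3 block (box 1) already contains {4, 5, 6, 7, 8}.
Removing those from 1–9 leaves {1, 3} as the candidates for r1c3.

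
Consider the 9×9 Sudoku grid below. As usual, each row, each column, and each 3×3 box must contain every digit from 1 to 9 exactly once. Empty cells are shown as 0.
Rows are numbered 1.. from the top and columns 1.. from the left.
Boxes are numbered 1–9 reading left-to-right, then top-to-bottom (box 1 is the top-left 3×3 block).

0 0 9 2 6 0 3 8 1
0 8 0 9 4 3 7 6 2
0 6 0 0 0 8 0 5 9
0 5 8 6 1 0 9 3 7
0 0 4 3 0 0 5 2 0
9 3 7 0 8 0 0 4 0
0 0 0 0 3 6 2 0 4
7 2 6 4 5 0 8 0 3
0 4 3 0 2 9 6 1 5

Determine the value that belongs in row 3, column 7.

Row 3 already contains {5, 6, 8, 9}.
Column 7 already contains {2, 3, 5, 6, 7, 8, 9}.
Its 3×3 block (box 3) already contains {1, 2, 3, 5, 6, 7, 8, 9}.
The only value from 1–9 not eliminated is 4, so row 3, column 7 = 4.

4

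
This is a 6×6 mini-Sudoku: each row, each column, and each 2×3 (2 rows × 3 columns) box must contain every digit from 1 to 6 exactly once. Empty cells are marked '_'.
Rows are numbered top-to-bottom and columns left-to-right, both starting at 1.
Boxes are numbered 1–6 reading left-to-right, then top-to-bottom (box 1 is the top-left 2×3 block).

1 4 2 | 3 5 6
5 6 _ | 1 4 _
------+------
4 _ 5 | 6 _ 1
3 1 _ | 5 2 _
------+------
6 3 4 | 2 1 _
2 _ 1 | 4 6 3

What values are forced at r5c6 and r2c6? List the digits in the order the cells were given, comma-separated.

For r5c6:
  Row 5 already contains {1, 2, 3, 4, 6}.
  Column 6 already contains {1, 3, 6}.
  Its 2×3 block (box 6) already contains {1, 2, 3, 4, 6}.
  The only value from 1–6 not eliminated is 5, so r5c6 = 5.
For r2c6:
  Row 2 already contains {1, 4, 5, 6}.
  Column 6 already contains {1, 3, 6}.
  Its 2×3 block (box 2) already contains {1, 3, 4, 5, 6}.
  The only value from 1–6 not eliminated is 2, so r2c6 = 2.

5,2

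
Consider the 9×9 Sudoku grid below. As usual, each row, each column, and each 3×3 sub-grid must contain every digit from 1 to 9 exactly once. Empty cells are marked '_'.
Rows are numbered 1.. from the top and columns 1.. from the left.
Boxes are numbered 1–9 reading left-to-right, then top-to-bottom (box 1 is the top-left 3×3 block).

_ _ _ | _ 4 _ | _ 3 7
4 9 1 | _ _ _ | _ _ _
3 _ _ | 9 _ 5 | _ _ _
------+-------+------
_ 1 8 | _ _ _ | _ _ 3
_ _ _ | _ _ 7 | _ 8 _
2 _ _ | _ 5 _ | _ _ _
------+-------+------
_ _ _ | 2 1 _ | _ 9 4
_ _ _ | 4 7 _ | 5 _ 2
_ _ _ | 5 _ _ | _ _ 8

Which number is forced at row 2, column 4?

Cell row 2, column 4 itself could take any of {3, 6, 7, 8} by direct elimination.
Consider where 7 can go in box 2.
row 1, column 4 is out (row 1 already has a 7).
row 1, column 6 is out (row 1 already has a 7).
row 2, column 5 is out (column 5 already has a 7).
row 2, column 6 is out (column 6 already has a 7).
row 3, column 5 is out (column 5 already has a 7).
So the only cell in box 2 that can hold 7 is row 2, column 4.
Therefore row 2, column 4 = 7.

7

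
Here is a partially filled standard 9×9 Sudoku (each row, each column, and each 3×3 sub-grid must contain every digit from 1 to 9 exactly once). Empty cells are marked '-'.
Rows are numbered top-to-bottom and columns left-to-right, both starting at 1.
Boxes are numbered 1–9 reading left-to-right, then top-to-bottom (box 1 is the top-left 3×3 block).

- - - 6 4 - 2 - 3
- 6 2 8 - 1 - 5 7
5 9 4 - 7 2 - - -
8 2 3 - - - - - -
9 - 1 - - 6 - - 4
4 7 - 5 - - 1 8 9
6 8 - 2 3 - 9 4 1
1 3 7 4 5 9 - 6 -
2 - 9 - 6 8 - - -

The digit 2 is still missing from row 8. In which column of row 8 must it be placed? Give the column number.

Consider where 2 can go in row 8.
r8c7 is out (column 7 already has a 2).
So the only cell in row 8 that can hold 2 is r8c9.
That is column 9.

9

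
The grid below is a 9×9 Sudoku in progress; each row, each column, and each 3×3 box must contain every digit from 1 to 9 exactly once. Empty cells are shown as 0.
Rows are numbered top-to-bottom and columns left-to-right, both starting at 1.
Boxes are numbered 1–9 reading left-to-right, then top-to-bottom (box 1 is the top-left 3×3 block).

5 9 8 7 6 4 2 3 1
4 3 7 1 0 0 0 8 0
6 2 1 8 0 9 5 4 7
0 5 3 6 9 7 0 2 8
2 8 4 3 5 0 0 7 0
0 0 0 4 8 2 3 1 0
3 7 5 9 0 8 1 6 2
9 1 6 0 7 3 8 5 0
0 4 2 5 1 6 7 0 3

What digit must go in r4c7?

Row 4 already contains {2, 3, 5, 6, 7, 8, 9}.
Column 7 already contains {1, 2, 3, 5, 7, 8}.
Its 3×3 block (box 6) already contains {1, 2, 3, 7, 8}.
The only value from 1–9 not eliminated is 4, so r4c7 = 4.

4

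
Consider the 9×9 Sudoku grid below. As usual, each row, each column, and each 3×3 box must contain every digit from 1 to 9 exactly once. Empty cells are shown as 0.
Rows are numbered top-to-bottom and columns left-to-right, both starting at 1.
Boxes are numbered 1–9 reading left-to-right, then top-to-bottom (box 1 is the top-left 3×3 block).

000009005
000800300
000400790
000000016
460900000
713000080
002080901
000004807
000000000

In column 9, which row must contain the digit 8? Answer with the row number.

Consider where 8 can go in column 9.
R2C9 is out (row 2 already has a 8).
R5C9 is out (box 6 already has a 8).
R6C9 is out (row 6 already has a 8).
R9C9 is out (box 9 already has a 8).
So the only cell in column 9 that can hold 8 is R3C9.
That is row 3.

3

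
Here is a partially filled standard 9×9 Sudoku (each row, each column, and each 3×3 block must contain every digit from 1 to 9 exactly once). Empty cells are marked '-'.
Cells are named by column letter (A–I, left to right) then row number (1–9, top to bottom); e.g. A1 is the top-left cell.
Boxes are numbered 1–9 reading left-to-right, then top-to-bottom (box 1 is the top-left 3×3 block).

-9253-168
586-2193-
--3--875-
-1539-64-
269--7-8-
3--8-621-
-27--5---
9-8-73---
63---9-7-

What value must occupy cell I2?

Row 2 already contains {1, 2, 3, 5, 6, 8, 9}.
Column I already contains {8}.
Its 3×3 block (box 3) already contains {1, 3, 5, 6, 7, 8, 9}.
The only value from 1–9 not eliminated is 4, so I2 = 4.

4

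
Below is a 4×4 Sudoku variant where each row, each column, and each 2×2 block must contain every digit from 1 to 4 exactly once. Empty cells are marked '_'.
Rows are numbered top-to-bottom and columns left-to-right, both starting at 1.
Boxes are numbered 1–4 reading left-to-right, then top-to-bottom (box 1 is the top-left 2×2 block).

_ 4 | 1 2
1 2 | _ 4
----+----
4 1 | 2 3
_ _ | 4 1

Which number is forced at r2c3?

Row 2 already contains {1, 2, 4}.
Column 3 already contains {1, 2, 4}.
Its 2×2 block (box 2) already contains {1, 2, 4}.
The only value from 1–4 not eliminated is 3, so r2c3 = 3.

3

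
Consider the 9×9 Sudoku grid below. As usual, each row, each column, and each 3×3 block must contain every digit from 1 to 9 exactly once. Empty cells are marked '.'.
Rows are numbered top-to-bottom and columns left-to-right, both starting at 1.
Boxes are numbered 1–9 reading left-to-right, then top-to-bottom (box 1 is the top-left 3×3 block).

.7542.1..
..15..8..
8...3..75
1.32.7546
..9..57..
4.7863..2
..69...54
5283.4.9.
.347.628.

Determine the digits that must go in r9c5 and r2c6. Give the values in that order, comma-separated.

For r9c5:
  Consider where 5 can go in box 8.
  r7c5 is out (row 7 already has a 5).
  r7c6 is out (row 7 already has a 5).
  r8c5 is out (row 8 already has a 5).
  So the only cell in box 8 that can hold 5 is r9c5.
  So r9c5 = 5.
For r2c6:
  Row 2 already contains {1, 5, 8}.
  Column 6 already contains {3, 4, 5, 6, 7}.
  Its 3×3 block (box 2) already contains {2, 3, 4, 5}.
  The only value from 1–9 not eliminated is 9, so r2c6 = 9.

5,9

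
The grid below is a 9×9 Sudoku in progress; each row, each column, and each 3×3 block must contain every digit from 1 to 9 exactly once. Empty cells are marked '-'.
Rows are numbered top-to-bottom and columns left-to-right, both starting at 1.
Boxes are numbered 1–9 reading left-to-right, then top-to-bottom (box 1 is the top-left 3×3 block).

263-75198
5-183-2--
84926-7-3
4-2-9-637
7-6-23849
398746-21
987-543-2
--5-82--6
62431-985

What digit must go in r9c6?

Row 9 already contains {1, 2, 3, 4, 5, 6, 8, 9}.
Column 6 already contains {2, 3, 4, 5, 6}.
Its 3×3 block (box 8) already contains {1, 2, 3, 4, 5, 8}.
The only value from 1–9 not eliminated is 7, so r9c6 = 7.

7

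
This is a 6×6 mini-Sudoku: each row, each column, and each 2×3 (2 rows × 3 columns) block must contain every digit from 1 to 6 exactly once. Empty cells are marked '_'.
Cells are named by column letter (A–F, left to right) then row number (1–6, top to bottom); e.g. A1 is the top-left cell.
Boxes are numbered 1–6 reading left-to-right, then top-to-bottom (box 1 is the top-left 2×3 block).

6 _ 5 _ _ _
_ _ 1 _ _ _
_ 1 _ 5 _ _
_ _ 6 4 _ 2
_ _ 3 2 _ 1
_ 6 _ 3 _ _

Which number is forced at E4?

1

Cell E4 itself could take any of {1, 3} by direct elimination.
Consider where 1 can go in box 4.
E3 is out (row 3 already has a 1).
F3 is out (row 3 already has a 1).
So the only cell in box 4 that can hold 1 is E4.
Therefore E4 = 1.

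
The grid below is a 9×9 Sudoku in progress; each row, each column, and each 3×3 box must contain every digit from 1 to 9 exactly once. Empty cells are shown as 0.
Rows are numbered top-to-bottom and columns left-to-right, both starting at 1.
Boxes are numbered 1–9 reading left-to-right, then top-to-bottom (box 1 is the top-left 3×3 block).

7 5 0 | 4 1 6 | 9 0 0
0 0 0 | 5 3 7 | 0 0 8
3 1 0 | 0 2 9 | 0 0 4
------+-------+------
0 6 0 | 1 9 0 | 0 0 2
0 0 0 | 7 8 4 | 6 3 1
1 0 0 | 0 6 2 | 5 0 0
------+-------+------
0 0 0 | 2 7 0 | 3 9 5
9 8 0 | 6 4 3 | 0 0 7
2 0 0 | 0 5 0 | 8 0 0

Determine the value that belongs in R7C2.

Row 7 already contains {2, 3, 5, 7, 9}.
Column 2 already contains {1, 5, 6, 8}.
Its 3×3 block (box 7) already contains {2, 8, 9}.
The only value from 1–9 not eliminated is 4, so R7C2 = 4.

4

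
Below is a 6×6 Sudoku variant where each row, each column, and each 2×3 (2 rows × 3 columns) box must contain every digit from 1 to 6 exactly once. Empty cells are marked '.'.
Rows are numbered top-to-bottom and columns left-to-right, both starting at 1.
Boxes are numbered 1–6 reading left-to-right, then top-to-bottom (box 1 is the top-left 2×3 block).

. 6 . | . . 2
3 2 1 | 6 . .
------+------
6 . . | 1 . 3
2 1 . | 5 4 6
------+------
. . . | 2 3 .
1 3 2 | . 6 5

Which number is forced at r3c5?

2

Row 3 already contains {1, 3, 6}.
Column 5 already contains {3, 4, 6}.
Its 2×3 block (box 4) already contains {1, 3, 4, 5, 6}.
The only value from 1–6 not eliminated is 2, so r3c5 = 2.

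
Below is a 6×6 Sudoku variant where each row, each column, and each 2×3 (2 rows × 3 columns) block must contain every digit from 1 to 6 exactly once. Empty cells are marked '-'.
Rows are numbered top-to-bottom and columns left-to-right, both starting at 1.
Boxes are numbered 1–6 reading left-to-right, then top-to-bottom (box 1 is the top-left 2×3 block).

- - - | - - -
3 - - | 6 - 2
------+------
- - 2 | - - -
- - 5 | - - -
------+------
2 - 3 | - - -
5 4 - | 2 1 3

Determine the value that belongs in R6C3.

6

Row 6 already contains {1, 2, 3, 4, 5}.
Column 3 already contains {2, 3, 5}.
Its 2×3 block (box 5) already contains {2, 3, 4, 5}.
The only value from 1–6 not eliminated is 6, so R6C3 = 6.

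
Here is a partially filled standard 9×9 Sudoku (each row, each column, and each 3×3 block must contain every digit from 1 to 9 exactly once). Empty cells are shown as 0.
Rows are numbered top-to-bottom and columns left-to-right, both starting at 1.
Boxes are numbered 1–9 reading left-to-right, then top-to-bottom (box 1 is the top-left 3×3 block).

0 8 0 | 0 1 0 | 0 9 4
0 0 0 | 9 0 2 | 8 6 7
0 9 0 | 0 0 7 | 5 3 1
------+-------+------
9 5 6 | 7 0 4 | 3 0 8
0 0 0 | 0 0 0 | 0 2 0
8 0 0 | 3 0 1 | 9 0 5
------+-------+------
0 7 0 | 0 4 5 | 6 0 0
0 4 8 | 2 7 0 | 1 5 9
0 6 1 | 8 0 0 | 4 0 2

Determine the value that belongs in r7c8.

8

Row 7 already contains {4, 5, 6, 7}.
Column 8 already contains {2, 3, 5, 6, 9}.
Its 3×3 block (box 9) already contains {1, 2, 4, 5, 6, 9}.
The only value from 1–9 not eliminated is 8, so r7c8 = 8.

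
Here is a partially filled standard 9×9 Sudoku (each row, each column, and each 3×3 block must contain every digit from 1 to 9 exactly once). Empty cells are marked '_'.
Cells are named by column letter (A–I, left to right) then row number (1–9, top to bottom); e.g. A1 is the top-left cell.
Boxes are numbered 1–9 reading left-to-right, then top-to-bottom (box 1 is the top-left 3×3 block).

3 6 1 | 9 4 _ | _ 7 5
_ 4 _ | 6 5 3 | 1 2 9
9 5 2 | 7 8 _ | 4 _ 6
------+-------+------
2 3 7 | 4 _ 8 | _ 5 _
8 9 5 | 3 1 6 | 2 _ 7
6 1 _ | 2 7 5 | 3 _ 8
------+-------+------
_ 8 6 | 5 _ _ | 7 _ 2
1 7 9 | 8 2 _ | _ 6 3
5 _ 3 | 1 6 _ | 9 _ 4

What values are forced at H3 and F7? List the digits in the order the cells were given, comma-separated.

3,9

For H3:
  Row 3 already contains {2, 4, 5, 6, 7, 8, 9}.
  Column H already contains {2, 5, 6, 7}.
  Its 3×3 block (box 3) already contains {1, 2, 4, 5, 6, 7, 9}.
  The only value from 1–9 not eliminated is 3, so H3 = 3.
For F7:
  Consider where 9 can go in column F.
  F1 is out (row 1 already has a 9).
  F3 is out (row 3 already has a 9).
  F8 is out (row 8 already has a 9).
  F9 is out (row 9 already has a 9).
  So the only cell in column F that can hold 9 is F7.
  So F7 = 9.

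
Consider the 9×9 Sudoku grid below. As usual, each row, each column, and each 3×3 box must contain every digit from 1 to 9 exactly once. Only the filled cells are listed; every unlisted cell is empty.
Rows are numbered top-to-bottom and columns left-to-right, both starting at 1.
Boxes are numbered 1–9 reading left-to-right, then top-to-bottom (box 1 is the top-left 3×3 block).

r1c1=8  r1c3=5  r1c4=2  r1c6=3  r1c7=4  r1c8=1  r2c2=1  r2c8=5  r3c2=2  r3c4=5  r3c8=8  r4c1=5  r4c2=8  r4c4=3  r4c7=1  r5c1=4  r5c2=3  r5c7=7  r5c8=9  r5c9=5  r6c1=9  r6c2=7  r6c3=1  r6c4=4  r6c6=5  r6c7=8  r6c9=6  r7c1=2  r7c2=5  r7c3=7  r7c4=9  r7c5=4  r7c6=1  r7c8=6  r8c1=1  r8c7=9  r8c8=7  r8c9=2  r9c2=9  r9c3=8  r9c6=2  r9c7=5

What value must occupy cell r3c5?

Cell r3c5 itself could take any of {1, 6, 7, 9} by direct elimination.
Consider where 1 can go in row 3.
r3c1 is out (column 1 already has a 1).
r3c3 is out (column 3 already has a 1).
r3c6 is out (column 6 already has a 1).
r3c7 is out (column 7 already has a 1).
r3c9 is out (box 3 already has a 1).
So the only cell in row 3 that can hold 1 is r3c5.
Therefore r3c5 = 1.

1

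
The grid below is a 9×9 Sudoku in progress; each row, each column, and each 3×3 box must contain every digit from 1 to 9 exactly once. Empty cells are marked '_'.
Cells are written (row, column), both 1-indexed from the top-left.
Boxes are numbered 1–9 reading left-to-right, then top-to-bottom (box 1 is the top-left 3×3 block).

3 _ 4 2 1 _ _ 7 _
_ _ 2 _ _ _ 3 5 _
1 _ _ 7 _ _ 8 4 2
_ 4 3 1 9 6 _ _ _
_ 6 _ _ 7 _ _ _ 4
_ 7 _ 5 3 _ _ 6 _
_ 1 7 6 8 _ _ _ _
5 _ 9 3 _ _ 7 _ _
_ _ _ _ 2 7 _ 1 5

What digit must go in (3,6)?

Cell (3,6) itself could take any of {3, 5, 9} by direct elimination.
Consider where 3 can go in box 2.
(1,6) is out (row 1 already has a 3).
(2,4) is out (row 2 already has a 3).
(2,5) is out (row 2 already has a 3).
(2,6) is out (row 2 already has a 3).
(3,5) is out (column 5 already has a 3).
So the only cell in box 2 that can hold 3 is (3,6).
Therefore (3,6) = 3.

3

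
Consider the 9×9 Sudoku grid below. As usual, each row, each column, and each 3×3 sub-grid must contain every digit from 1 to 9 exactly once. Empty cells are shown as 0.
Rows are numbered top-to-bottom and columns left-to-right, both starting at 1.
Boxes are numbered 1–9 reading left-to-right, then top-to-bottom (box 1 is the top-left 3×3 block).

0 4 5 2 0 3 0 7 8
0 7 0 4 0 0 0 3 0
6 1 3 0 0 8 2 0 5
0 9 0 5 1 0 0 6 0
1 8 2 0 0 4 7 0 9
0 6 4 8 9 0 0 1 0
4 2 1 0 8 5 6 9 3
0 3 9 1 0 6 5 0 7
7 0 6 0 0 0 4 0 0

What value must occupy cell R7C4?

Row 7 already contains {1, 2, 3, 4, 5, 6, 8, 9}.
Column 4 already contains {1, 2, 4, 5, 8}.
Its 3×3 block (box 8) already contains {1, 5, 6, 8}.
The only value from 1–9 not eliminated is 7, so R7C4 = 7.

7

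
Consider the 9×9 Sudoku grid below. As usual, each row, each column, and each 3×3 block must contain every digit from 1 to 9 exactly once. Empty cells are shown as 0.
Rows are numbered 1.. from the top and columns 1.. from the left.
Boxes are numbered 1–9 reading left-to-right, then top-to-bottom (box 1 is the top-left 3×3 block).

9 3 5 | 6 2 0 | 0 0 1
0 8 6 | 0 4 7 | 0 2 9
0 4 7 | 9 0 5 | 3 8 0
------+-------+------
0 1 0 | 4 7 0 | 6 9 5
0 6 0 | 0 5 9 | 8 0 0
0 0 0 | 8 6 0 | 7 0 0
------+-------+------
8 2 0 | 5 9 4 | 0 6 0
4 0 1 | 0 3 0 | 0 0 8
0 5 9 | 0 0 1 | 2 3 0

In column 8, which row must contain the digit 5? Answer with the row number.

Consider where 5 can go in column 8.
row 1, column 8 is out (row 1 already has a 5).
row 5, column 8 is out (row 5 already has a 5).
row 6, column 8 is out (box 6 already has a 5).
So the only cell in column 8 that can hold 5 is row 8, column 8.
That is row 8.

8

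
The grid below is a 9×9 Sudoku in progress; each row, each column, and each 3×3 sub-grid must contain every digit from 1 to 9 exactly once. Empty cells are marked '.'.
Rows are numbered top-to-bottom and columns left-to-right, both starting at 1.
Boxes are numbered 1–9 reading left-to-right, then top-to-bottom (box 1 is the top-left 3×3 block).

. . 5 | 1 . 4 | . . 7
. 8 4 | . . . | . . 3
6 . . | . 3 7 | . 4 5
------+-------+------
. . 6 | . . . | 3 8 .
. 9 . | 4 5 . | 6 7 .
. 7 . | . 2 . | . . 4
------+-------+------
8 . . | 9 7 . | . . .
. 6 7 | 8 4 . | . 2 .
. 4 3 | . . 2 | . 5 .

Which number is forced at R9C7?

7

Cell R9C7 itself could take any of {1, 7, 8, 9} by direct elimination.
Consider where 7 can go in row 9.
R9C1 is out (box 7 already has a 7).
R9C4 is out (box 8 already has a 7).
R9C5 is out (column 5 already has a 7).
R9C9 is out (column 9 already has a 7).
So the only cell in row 9 that can hold 7 is R9C7.
Therefore R9C7 = 7.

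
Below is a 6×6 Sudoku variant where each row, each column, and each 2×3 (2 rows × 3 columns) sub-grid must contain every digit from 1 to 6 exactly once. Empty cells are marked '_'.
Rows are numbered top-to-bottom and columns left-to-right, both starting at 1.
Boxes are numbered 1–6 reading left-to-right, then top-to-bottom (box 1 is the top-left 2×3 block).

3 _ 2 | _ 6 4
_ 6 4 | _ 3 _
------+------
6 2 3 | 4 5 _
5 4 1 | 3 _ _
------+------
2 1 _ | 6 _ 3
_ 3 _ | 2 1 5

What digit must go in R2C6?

2

Cell R2C6 itself could take any of {1, 2} by direct elimination.
Consider where 2 can go in row 2.
R2C1 is out (column 1 already has a 2).
R2C4 is out (column 4 already has a 2).
So the only cell in row 2 that can hold 2 is R2C6.
Therefore R2C6 = 2.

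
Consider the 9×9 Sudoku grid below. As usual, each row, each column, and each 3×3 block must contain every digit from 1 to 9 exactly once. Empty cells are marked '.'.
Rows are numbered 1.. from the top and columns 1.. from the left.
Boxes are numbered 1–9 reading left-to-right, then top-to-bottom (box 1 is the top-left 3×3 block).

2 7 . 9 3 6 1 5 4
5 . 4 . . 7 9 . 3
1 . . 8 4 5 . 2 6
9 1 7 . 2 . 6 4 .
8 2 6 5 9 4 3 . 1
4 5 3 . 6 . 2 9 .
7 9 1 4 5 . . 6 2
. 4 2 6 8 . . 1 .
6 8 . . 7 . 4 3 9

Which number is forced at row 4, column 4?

3

Row 4 already contains {1, 2, 4, 6, 7, 9}.
Column 4 already contains {4, 5, 6, 8, 9}.
Its 3×3 block (box 5) already contains {2, 4, 5, 6, 9}.
The only value from 1–9 not eliminated is 3, so row 4, column 4 = 3.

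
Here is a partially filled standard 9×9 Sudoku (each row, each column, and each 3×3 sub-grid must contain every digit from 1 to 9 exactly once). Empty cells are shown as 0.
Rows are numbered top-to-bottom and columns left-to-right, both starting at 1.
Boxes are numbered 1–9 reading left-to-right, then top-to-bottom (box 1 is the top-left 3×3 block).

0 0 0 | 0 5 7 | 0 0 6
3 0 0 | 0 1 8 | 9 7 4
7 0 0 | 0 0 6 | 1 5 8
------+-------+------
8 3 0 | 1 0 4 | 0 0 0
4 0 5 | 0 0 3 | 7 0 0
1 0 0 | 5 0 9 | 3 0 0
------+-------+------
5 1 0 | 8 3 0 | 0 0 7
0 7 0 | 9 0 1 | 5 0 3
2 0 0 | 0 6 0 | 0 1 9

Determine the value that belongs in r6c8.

4

Cell r6c8 itself could take any of {2, 4, 6, 8} by direct elimination.
Consider where 4 can go in box 6.
r4c7 is out (row 4 already has a 4). r4c8 is out (row 4 already has a 4). r4c9 is out (row 4 already has a 4). r5c8 is out (row 5 already has a 4). The remaining empty cells in box 6 are similarly blocked.
So the only cell in box 6 that can hold 4 is r6c8.
Therefore r6c8 = 4.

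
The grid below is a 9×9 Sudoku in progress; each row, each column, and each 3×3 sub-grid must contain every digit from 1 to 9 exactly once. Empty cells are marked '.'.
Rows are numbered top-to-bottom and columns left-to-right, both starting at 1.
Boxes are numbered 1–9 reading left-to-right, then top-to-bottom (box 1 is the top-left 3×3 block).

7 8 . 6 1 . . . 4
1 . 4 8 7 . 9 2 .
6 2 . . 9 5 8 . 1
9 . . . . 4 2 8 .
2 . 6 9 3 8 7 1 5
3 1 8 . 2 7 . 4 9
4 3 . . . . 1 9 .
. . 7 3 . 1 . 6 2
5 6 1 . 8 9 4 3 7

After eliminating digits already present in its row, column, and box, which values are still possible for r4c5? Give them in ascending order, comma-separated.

5,6

Row 4 already contains {2, 4, 8, 9}.
Column 5 already contains {1, 2, 3, 7, 8, 9}.
Its 3×3 block (box 5) already contains {2, 3, 4, 7, 8, 9}.
Removing those from 1–9 leaves {5, 6} as the candidates for r4c5.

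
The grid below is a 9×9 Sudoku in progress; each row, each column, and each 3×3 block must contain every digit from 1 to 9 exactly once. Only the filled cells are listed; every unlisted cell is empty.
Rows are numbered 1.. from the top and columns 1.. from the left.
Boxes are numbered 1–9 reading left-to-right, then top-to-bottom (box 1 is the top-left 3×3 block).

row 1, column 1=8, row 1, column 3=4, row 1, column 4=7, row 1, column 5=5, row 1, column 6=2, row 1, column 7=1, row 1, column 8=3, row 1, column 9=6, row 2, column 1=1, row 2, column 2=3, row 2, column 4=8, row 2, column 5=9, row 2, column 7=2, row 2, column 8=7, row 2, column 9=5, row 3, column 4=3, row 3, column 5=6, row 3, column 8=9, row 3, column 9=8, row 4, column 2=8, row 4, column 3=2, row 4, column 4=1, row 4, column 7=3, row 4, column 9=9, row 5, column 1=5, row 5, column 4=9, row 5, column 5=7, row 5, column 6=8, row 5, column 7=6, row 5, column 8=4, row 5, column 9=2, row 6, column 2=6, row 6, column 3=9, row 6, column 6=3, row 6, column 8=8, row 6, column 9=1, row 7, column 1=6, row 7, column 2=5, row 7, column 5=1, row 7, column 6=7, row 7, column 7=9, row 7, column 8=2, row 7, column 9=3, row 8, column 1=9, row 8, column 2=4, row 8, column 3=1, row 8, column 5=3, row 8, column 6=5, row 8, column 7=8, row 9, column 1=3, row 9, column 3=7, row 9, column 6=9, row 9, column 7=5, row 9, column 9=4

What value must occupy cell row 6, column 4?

Cell row 6, column 4 itself could take any of {2, 4, 5} by direct elimination.
Consider where 5 can go in column 4.
row 7, column 4 is out (row 7 already has a 5).
row 8, column 4 is out (row 8 already has a 5).
row 9, column 4 is out (row 9 already has a 5).
So the only cell in column 4 that can hold 5 is row 6, column 4.
Therefore row 6, column 4 = 5.

5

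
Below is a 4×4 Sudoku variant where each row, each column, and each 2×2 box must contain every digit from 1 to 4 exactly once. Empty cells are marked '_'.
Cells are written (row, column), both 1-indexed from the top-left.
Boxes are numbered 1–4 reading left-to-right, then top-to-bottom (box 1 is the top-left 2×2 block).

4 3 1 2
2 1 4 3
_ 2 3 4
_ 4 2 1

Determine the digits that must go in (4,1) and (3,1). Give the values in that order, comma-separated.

For (4,1):
  Row 4 already contains {1, 2, 4}.
  Column 1 already contains {2, 4}.
  Its 2×2 block (box 3) already contains {2, 4}.
  The only value from 1–4 not eliminated is 3, so (4,1) = 3.
For (3,1):
  Row 3 already contains {2, 3, 4}.
  Column 1 already contains {2, 4}.
  Its 2×2 block (box 3) already contains {2, 4}.
  The only value from 1–4 not eliminated is 1, so (3,1) = 1.

3,1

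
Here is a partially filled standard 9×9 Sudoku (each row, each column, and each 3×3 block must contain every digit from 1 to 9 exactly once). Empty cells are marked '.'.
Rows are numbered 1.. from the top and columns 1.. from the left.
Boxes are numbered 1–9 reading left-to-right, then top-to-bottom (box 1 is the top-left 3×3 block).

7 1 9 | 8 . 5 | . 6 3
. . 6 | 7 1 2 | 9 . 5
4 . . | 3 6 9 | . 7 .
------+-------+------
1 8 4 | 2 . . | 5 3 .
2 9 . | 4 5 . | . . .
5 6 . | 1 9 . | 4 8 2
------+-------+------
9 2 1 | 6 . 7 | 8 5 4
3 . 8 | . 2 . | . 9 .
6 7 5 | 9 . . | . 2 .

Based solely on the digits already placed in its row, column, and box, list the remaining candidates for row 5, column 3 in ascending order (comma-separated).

Row 5 already contains {2, 4, 5, 9}.
Column 3 already contains {1, 4, 5, 6, 8, 9}.
Its 3×3 block (box 4) already contains {1, 2, 4, 5, 6, 8, 9}.
Removing those from 1–9 leaves {3, 7} as the candidates for row 5, column 3.

3,7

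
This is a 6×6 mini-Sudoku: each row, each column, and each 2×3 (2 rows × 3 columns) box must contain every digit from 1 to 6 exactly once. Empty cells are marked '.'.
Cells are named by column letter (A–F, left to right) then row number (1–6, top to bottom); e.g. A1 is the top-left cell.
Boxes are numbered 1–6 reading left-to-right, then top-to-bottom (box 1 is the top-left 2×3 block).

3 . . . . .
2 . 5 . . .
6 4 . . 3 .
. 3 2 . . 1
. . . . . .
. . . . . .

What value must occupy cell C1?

4

Cell C1 itself could take any of {1, 4, 6} by direct elimination.
Consider where 4 can go in box 1.
B1 is out (column B already has a 4).
B2 is out (column B already has a 4).
So the only cell in box 1 that can hold 4 is C1.
Therefore C1 = 4.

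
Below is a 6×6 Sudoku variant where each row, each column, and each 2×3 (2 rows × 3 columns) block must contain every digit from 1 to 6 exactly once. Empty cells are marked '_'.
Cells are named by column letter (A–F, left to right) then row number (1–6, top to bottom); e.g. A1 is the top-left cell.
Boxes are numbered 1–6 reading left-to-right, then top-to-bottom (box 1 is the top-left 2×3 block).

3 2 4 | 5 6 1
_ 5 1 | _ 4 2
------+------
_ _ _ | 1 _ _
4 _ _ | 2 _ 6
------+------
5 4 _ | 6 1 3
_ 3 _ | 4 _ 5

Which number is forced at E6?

Row 6 already contains {3, 4, 5}.
Column E already contains {1, 4, 6}.
Its 2×3 block (box 6) already contains {1, 3, 4, 5, 6}.
The only value from 1–6 not eliminated is 2, so E6 = 2.

2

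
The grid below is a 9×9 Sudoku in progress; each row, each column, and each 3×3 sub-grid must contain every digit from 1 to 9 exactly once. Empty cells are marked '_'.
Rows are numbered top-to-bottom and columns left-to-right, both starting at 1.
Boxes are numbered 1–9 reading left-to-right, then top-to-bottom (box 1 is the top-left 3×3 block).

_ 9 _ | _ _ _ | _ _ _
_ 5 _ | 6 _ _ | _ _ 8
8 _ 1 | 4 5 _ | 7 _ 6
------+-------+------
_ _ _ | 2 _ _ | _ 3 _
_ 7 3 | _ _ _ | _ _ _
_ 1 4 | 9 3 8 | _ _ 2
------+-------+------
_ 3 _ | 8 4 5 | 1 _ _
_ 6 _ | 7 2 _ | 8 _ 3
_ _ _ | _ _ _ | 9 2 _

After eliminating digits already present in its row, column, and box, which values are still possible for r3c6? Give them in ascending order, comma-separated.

Row 3 already contains {1, 4, 5, 6, 7, 8}.
Column 6 already contains {5, 8}.
Its 3×3 block (box 2) already contains {4, 5, 6}.
Removing those from 1–9 leaves {2, 3, 9} as the candidates for r3c6.

2,3,9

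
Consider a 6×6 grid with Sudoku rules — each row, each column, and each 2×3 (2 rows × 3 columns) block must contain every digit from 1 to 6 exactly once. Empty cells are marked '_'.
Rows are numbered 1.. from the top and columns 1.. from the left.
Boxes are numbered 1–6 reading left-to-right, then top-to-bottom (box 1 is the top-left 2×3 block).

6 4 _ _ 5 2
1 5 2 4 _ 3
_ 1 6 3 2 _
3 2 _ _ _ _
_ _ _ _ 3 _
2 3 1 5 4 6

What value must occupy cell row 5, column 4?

Cell row 5, column 4 itself could take any of {1, 2} by direct elimination.
Consider where 2 can go in row 5.
row 5, column 1 is out (column 1 already has a 2).
row 5, column 2 is out (column 2 already has a 2).
row 5, column 3 is out (column 3 already has a 2).
row 5, column 6 is out (column 6 already has a 2).
So the only cell in row 5 that can hold 2 is row 5, column 4.
Therefore row 5, column 4 = 2.

2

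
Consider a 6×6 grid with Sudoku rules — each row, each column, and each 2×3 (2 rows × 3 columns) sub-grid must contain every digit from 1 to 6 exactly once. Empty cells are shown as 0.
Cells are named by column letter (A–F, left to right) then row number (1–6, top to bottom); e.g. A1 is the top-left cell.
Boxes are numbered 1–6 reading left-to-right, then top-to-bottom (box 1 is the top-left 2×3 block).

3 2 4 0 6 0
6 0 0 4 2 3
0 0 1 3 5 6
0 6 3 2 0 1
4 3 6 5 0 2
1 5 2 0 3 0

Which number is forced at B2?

Row 2 already contains {2, 3, 4, 6}.
Column B already contains {2, 3, 5, 6}.
Its 2×3 block (box 1) already contains {2, 3, 4, 6}.
The only value from 1–6 not eliminated is 1, so B2 = 1.

1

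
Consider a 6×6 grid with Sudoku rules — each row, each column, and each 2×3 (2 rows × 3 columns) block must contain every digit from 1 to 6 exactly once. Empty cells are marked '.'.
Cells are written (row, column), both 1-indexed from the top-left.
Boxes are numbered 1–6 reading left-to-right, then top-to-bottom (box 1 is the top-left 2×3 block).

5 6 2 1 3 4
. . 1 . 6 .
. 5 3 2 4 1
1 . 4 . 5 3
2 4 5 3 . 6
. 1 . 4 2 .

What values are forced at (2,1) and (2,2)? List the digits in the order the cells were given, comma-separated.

4,3

For (2,1):
  Consider where 4 can go in column 1.
  (3,1) is out (row 3 already has a 4).
  (6,1) is out (row 6 already has a 4).
  So the only cell in column 1 that can hold 4 is (2,1).
  So (2,1) = 4.
For (2,2):
  Row 2 already contains {1, 6}.
  Column 2 already contains {1, 4, 5, 6}.
  Its 2×3 block (box 1) already contains {1, 2, 5, 6}.
  The only value from 1–6 not eliminated is 3, so (2,2) = 3.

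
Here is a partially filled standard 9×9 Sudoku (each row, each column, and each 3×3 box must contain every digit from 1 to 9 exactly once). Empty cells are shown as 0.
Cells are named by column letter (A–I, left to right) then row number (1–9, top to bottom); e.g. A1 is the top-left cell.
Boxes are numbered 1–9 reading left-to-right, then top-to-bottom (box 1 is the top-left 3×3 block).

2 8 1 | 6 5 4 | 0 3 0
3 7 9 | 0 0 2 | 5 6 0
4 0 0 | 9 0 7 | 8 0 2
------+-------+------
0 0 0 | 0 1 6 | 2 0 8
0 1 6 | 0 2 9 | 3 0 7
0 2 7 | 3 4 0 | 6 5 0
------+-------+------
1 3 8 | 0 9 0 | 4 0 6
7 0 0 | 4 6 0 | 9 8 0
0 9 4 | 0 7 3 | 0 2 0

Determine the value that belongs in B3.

Cell B3 itself could take any of {5, 6} by direct elimination.
Consider where 6 can go in row 3.
C3 is out (column C already has a 6).
E3 is out (column E already has a 6).
H3 is out (column H already has a 6).
So the only cell in row 3 that can hold 6 is B3.
Therefore B3 = 6.

6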